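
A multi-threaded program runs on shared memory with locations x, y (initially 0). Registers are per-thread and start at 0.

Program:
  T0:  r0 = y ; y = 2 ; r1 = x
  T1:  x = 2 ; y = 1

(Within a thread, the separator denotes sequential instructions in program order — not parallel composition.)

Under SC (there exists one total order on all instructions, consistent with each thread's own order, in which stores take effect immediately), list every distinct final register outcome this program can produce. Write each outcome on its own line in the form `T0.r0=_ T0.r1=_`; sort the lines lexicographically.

T0.r0=0 T0.r1=0
T0.r0=0 T0.r1=2
T0.r0=1 T0.r1=2

outcome vector order: (T0.r0,T0.r1)
|SC outcomes| = 3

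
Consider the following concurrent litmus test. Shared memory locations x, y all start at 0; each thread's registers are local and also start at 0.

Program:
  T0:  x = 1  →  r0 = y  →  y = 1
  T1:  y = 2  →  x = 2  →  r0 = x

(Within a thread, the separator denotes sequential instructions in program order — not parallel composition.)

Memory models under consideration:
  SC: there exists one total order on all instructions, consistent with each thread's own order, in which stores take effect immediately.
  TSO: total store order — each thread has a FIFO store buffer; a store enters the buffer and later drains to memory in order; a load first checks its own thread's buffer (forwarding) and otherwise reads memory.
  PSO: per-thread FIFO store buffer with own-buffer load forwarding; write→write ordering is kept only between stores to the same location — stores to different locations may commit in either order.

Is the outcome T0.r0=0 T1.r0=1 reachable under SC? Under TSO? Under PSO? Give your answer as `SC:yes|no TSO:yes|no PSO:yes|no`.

outcome vector order: (T0.r0,T1.r0)
SC (3): <0 2>; <2 1>; <2 2>
TSO (4): <0 1>; <0 2>; <2 1>; <2 2>
PSO (4): <0 1>; <0 2>; <2 1>; <2 2>
target <0 1> ∈ {TSO,PSO}

SC:no TSO:yes PSO:yes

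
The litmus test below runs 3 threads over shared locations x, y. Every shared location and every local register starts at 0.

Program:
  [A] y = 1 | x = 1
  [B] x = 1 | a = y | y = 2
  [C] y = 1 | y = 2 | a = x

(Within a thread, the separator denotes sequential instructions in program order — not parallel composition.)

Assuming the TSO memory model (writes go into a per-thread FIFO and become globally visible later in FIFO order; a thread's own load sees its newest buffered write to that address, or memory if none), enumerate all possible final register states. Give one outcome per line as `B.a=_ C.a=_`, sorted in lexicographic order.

B.a=0 C.a=0
B.a=0 C.a=1
B.a=1 C.a=0
B.a=1 C.a=1
B.a=2 C.a=0
B.a=2 C.a=1

outcome vector order: (B.a,C.a)
|TSO outcomes| = 6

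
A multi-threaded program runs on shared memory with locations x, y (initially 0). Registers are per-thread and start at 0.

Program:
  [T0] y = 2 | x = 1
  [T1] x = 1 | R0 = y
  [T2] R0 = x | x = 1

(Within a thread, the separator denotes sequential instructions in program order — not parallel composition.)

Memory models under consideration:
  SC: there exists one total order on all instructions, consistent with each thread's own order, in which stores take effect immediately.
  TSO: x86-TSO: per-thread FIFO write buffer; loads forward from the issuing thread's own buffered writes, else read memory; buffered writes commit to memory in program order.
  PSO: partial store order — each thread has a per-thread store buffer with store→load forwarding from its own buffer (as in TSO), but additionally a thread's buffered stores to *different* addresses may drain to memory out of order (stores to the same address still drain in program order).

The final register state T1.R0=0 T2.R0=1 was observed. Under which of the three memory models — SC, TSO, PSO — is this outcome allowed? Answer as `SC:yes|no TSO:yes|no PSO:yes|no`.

outcome vector order: (T1.R0,T2.R0)
SC (4): <0 0> <0 1> <2 0> <2 1>
TSO (4): <0 0> <0 1> <2 0> <2 1>
PSO (4): <0 0> <0 1> <2 0> <2 1>
target <0 1> ∈ {SC,TSO,PSO}

SC:yes TSO:yes PSO:yes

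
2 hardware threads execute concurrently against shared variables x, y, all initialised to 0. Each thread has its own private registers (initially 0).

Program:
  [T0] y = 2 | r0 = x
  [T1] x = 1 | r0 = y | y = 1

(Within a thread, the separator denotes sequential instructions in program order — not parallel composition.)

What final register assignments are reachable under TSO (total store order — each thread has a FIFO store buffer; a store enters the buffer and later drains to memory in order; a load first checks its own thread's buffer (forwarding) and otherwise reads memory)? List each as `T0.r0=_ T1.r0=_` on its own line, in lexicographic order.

outcome vector order: (T0.r0,T1.r0)
|TSO outcomes| = 4

T0.r0=0 T1.r0=0
T0.r0=0 T1.r0=2
T0.r0=1 T1.r0=0
T0.r0=1 T1.r0=2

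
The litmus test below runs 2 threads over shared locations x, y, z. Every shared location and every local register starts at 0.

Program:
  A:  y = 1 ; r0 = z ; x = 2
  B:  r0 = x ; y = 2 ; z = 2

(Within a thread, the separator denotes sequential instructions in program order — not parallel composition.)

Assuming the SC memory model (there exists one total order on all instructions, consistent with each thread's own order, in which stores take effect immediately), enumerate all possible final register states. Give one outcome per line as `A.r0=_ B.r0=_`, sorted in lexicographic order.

A.r0=0 B.r0=0
A.r0=0 B.r0=2
A.r0=2 B.r0=0

outcome vector order: (A.r0,B.r0)
|SC outcomes| = 3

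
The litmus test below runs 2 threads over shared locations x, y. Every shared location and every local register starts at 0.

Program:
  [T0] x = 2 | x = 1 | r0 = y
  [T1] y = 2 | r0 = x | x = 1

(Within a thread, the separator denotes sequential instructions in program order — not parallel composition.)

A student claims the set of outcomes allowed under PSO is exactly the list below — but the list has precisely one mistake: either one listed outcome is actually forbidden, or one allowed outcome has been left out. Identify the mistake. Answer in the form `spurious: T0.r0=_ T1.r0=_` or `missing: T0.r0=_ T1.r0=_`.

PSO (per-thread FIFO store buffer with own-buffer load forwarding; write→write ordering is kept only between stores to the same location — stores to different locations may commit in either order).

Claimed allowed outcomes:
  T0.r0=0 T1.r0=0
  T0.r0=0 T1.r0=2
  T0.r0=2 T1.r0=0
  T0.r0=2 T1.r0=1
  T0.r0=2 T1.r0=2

missing: T0.r0=0 T1.r0=1

outcome vector order: (T0.r0,T1.r0)
[PSO] allowed = {(0,0), (0,1), (0,2), (2,0), (2,1), (2,2)}
PSO∖claimed = {(0,1)}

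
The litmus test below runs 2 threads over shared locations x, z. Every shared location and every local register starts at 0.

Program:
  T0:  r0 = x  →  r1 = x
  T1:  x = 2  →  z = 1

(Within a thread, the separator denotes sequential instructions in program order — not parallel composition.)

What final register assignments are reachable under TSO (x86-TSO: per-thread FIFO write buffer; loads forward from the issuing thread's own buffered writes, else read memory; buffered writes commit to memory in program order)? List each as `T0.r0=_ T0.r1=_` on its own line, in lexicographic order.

outcome vector order: (T0.r0,T0.r1)
|TSO outcomes| = 3

T0.r0=0 T0.r1=0
T0.r0=0 T0.r1=2
T0.r0=2 T0.r1=2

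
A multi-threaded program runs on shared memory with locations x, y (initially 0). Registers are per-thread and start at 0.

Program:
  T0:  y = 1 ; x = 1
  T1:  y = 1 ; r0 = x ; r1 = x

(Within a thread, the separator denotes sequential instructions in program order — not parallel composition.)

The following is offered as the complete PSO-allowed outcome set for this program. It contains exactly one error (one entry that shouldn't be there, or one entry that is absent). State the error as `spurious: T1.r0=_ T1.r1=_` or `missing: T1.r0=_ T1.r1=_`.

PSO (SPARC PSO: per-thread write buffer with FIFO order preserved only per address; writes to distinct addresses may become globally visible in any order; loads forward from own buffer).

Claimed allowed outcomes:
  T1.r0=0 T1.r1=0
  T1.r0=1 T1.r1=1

outcome vector order: (T1.r0,T1.r1)
PSO: 3 outcomes — {<0 0>; <0 1>; <1 1>}
PSO∖claimed = {<0 1>}

missing: T1.r0=0 T1.r1=1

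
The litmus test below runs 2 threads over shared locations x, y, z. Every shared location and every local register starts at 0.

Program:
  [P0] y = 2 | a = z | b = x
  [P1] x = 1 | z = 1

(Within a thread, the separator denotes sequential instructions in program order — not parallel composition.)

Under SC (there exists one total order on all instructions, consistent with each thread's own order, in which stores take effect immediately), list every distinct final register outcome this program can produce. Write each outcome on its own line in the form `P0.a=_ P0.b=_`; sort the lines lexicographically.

outcome vector order: (P0.a,P0.b)
|SC outcomes| = 3

P0.a=0 P0.b=0
P0.a=0 P0.b=1
P0.a=1 P0.b=1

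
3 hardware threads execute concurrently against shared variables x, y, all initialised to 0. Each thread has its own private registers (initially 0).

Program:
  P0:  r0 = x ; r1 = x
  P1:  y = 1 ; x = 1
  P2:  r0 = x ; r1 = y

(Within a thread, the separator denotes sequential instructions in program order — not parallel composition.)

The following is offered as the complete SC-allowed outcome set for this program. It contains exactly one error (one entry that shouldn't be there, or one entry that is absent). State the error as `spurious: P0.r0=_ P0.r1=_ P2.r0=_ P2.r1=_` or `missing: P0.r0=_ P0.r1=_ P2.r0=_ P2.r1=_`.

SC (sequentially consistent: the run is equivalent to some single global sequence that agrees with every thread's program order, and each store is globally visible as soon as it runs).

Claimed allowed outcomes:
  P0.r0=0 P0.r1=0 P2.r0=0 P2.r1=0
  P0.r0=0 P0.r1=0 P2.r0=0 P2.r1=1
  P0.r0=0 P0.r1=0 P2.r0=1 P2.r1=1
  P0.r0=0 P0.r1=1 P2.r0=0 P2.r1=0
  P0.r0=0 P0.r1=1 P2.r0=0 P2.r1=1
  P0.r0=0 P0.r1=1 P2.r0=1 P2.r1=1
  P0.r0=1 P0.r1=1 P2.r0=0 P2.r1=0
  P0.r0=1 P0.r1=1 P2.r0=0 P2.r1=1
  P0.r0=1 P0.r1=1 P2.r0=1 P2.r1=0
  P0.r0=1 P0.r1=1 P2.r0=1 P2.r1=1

spurious: P0.r0=1 P0.r1=1 P2.r0=1 P2.r1=0

outcome vector order: (P0.r0,P0.r1,P2.r0,P2.r1)
[SC] allowed = {0/0/0/0; 0/0/0/1; 0/0/1/1; 0/1/0/0; 0/1/0/1; 0/1/1/1; 1/1/0/0; 1/1/0/1; 1/1/1/1}
claimed∖SC = {1/1/1/0}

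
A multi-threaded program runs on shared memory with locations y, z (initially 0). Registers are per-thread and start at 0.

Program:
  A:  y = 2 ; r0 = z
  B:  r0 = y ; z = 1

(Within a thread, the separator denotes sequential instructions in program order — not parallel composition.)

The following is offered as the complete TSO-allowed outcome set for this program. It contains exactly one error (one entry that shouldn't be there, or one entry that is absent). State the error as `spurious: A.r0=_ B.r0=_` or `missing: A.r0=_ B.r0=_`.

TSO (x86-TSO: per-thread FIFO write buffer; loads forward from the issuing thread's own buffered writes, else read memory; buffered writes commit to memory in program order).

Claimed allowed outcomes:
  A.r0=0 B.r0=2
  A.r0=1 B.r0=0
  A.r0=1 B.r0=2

missing: A.r0=0 B.r0=0

outcome vector order: (A.r0,B.r0)
under TSO → (0,0); (0,2); (1,0); (1,2)
TSO∖claimed = {(0,0)}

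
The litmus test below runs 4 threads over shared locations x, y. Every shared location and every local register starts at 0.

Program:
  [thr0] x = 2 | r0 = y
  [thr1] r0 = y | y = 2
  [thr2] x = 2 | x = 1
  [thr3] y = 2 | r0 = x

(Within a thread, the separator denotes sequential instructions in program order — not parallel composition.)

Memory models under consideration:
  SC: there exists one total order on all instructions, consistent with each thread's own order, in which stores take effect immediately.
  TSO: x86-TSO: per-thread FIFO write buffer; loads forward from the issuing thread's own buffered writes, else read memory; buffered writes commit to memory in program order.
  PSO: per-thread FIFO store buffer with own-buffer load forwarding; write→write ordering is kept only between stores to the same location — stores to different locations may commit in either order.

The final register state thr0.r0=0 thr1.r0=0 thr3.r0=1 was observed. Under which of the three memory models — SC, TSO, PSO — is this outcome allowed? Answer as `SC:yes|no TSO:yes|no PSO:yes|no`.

outcome vector order: (thr0.r0,thr1.r0,thr3.r0)
under SC → (0,0,1), (0,0,2), (0,2,1), (0,2,2), (2,0,0), (2,0,1), (2,0,2), (2,2,0), (2,2,1), (2,2,2)
under TSO → (0,0,0), (0,0,1), (0,0,2), (0,2,0), (0,2,1), (0,2,2), (2,0,0), (2,0,1), (2,0,2), (2,2,0), (2,2,1), (2,2,2)
under PSO → (0,0,0), (0,0,1), (0,0,2), (0,2,0), (0,2,1), (0,2,2), (2,0,0), (2,0,1), (2,0,2), (2,2,0), (2,2,1), (2,2,2)
target (0,0,1) ∈ {SC,TSO,PSO}

SC:yes TSO:yes PSO:yes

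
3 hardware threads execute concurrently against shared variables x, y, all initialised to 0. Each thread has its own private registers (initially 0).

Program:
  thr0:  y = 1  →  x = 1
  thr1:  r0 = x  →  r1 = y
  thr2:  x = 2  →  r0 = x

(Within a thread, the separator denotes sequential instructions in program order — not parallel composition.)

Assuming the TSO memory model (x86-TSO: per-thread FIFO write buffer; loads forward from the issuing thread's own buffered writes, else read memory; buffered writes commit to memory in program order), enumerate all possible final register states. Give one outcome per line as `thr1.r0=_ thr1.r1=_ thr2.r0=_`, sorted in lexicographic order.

outcome vector order: (thr1.r0,thr1.r1,thr2.r0)
|TSO outcomes| = 10

thr1.r0=0 thr1.r1=0 thr2.r0=1
thr1.r0=0 thr1.r1=0 thr2.r0=2
thr1.r0=0 thr1.r1=1 thr2.r0=1
thr1.r0=0 thr1.r1=1 thr2.r0=2
thr1.r0=1 thr1.r1=1 thr2.r0=1
thr1.r0=1 thr1.r1=1 thr2.r0=2
thr1.r0=2 thr1.r1=0 thr2.r0=1
thr1.r0=2 thr1.r1=0 thr2.r0=2
thr1.r0=2 thr1.r1=1 thr2.r0=1
thr1.r0=2 thr1.r1=1 thr2.r0=2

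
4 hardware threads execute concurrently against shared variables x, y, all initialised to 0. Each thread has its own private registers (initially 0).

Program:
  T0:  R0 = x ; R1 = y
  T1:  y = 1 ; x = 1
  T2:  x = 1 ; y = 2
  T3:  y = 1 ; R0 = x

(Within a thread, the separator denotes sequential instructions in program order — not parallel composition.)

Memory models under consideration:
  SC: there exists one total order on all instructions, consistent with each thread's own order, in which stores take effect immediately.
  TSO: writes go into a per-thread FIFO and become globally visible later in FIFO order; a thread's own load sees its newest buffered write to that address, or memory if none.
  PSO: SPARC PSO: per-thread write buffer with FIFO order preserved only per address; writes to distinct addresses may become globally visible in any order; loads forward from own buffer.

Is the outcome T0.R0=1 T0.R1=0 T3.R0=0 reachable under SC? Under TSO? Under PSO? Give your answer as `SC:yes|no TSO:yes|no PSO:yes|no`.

SC:no TSO:yes PSO:yes

outcome vector order: (T0.R0,T0.R1,T3.R0)
under SC → (0,0,0); (0,0,1); (0,1,0); (0,1,1); (0,2,0); (0,2,1); (1,0,1); (1,1,0); (1,1,1); (1,2,0); (1,2,1)
under TSO → (0,0,0); (0,0,1); (0,1,0); (0,1,1); (0,2,0); (0,2,1); (1,0,0); (1,0,1); (1,1,0); (1,1,1); (1,2,0); (1,2,1)
under PSO → (0,0,0); (0,0,1); (0,1,0); (0,1,1); (0,2,0); (0,2,1); (1,0,0); (1,0,1); (1,1,0); (1,1,1); (1,2,0); (1,2,1)
target (1,0,0) ∈ {TSO,PSO}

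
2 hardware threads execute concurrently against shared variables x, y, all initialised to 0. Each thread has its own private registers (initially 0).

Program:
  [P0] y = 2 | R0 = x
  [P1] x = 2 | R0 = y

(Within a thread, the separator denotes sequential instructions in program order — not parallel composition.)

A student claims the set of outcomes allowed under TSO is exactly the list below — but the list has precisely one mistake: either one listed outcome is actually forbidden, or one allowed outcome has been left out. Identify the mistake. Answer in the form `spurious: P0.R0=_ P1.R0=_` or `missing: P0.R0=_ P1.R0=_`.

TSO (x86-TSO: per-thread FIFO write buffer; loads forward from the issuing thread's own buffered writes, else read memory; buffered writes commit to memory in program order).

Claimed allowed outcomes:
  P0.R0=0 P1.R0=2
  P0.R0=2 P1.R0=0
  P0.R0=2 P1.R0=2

outcome vector order: (P0.R0,P1.R0)
[TSO] allowed = {00 02 20 22}
TSO∖claimed = {00}

missing: P0.R0=0 P1.R0=0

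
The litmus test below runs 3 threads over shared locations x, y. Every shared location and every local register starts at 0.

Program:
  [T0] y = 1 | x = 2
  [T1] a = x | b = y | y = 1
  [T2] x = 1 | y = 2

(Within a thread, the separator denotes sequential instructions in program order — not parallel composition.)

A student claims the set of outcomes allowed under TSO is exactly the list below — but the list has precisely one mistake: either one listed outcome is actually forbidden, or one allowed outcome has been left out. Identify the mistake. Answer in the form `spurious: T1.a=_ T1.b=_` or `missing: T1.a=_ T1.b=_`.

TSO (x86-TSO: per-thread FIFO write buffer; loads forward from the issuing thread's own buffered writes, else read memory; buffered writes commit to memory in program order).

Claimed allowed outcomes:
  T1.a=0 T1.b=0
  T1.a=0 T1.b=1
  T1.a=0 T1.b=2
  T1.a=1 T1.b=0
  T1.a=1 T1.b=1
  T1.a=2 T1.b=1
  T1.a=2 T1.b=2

missing: T1.a=1 T1.b=2

outcome vector order: (T1.a,T1.b)
TSO (8): <0 0> <0 1> <0 2> <1 0> <1 1> <1 2> <2 1> <2 2>
TSO∖claimed = {<1 2>}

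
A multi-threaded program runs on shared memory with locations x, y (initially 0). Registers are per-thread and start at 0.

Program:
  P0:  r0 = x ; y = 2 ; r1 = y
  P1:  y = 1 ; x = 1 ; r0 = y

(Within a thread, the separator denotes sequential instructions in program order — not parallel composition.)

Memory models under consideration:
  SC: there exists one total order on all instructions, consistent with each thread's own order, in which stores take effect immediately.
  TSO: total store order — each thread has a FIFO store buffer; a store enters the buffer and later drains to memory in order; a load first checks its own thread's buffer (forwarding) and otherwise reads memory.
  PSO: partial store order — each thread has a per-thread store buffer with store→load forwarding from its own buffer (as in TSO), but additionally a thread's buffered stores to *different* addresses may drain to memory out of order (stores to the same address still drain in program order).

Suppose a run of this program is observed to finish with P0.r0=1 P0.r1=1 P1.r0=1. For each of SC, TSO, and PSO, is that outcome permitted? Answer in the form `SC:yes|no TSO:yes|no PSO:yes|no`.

SC:no TSO:no PSO:yes

outcome vector order: (P0.r0,P0.r1,P1.r0)
SC (5): 011, 021, 022, 121, 122
TSO (5): 011, 021, 022, 121, 122
PSO (6): 011, 021, 022, 111, 121, 122
target 111 ∈ {PSO}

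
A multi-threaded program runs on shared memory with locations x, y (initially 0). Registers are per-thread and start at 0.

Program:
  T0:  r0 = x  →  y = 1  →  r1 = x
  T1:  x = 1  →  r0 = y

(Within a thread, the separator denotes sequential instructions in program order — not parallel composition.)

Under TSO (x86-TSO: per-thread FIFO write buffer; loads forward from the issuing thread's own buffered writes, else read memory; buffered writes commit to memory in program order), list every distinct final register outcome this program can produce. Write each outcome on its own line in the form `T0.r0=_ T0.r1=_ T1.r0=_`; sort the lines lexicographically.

outcome vector order: (T0.r0,T0.r1,T1.r0)
|TSO outcomes| = 6

T0.r0=0 T0.r1=0 T1.r0=0
T0.r0=0 T0.r1=0 T1.r0=1
T0.r0=0 T0.r1=1 T1.r0=0
T0.r0=0 T0.r1=1 T1.r0=1
T0.r0=1 T0.r1=1 T1.r0=0
T0.r0=1 T0.r1=1 T1.r0=1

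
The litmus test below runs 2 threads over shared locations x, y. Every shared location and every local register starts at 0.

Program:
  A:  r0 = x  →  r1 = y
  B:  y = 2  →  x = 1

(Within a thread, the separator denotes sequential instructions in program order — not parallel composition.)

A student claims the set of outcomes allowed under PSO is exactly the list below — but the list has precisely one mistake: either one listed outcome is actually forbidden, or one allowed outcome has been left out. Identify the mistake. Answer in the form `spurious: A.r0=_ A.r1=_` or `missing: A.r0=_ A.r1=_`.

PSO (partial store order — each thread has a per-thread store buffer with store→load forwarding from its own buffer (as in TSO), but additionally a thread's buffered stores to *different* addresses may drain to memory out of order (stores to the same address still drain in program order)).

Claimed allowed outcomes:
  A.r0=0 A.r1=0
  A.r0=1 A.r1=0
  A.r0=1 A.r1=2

outcome vector order: (A.r0,A.r1)
under PSO → <0 0>, <0 2>, <1 0>, <1 2>
PSO∖claimed = {<0 2>}

missing: A.r0=0 A.r1=2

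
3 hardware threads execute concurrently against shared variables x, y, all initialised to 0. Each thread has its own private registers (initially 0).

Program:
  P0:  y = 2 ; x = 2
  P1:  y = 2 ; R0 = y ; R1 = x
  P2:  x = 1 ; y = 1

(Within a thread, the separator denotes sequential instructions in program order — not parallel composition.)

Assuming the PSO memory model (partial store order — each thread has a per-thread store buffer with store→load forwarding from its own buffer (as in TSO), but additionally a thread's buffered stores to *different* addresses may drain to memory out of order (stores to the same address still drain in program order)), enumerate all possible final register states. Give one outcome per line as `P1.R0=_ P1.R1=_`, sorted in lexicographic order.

outcome vector order: (P1.R0,P1.R1)
|PSO outcomes| = 6

P1.R0=1 P1.R1=0
P1.R0=1 P1.R1=1
P1.R0=1 P1.R1=2
P1.R0=2 P1.R1=0
P1.R0=2 P1.R1=1
P1.R0=2 P1.R1=2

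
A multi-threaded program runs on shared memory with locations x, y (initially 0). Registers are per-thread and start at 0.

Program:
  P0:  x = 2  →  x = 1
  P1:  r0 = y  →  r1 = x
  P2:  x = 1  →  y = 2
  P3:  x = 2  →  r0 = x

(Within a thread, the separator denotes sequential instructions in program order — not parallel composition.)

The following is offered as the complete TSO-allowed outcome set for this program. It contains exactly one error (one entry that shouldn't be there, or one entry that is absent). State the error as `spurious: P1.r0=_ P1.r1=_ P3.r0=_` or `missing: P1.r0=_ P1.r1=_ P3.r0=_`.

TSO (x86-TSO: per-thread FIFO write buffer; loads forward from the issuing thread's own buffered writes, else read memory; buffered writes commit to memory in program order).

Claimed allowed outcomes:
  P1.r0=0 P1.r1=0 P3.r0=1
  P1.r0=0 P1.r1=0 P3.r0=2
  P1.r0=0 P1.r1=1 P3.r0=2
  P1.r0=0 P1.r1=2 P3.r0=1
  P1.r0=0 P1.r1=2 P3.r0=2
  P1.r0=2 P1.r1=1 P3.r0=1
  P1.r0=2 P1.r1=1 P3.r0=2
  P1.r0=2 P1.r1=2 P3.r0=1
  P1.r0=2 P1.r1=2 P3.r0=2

missing: P1.r0=0 P1.r1=1 P3.r0=1

outcome vector order: (P1.r0,P1.r1,P3.r0)
TSO (10): 0/0/1, 0/0/2, 0/1/1, 0/1/2, 0/2/1, 0/2/2, 2/1/1, 2/1/2, 2/2/1, 2/2/2
TSO∖claimed = {0/1/1}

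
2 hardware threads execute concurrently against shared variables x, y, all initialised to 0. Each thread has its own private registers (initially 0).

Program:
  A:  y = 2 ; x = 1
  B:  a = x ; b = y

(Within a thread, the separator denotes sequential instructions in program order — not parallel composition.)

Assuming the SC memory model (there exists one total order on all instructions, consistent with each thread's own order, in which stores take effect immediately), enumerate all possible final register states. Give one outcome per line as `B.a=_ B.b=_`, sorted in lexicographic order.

B.a=0 B.b=0
B.a=0 B.b=2
B.a=1 B.b=2

outcome vector order: (B.a,B.b)
|SC outcomes| = 3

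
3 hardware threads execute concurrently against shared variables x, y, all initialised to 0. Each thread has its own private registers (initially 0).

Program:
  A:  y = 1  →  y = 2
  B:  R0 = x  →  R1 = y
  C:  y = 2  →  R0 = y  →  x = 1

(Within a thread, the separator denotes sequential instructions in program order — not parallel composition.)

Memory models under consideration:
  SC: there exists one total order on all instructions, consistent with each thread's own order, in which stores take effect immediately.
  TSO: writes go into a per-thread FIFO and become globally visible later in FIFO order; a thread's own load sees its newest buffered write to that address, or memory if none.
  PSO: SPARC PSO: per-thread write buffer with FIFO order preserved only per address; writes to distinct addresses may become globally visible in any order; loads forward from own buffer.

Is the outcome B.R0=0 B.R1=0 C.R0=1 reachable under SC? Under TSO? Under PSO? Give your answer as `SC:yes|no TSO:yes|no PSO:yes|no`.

SC:yes TSO:yes PSO:yes

outcome vector order: (B.R0,B.R1,C.R0)
[SC] allowed = {(0,0,1) (0,0,2) (0,1,1) (0,1,2) (0,2,1) (0,2,2) (1,1,1) (1,1,2) (1,2,1) (1,2,2)}
[TSO] allowed = {(0,0,1) (0,0,2) (0,1,1) (0,1,2) (0,2,1) (0,2,2) (1,1,1) (1,1,2) (1,2,1) (1,2,2)}
[PSO] allowed = {(0,0,1) (0,0,2) (0,1,1) (0,1,2) (0,2,1) (0,2,2) (1,0,2) (1,1,1) (1,1,2) (1,2,1) (1,2,2)}
target (0,0,1) ∈ {SC,TSO,PSO}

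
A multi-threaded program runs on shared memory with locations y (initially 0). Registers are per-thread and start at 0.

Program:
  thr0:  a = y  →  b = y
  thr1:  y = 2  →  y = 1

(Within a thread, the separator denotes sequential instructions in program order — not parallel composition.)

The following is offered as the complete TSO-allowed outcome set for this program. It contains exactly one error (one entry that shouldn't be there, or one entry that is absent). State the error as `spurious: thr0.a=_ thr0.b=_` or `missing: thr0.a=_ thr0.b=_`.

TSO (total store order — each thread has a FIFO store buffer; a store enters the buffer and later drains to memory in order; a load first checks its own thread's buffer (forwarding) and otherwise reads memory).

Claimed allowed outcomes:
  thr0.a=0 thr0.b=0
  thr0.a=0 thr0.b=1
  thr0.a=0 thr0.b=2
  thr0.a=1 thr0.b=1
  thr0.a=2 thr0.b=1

outcome vector order: (thr0.a,thr0.b)
TSO (6): 00 01 02 11 21 22
TSO∖claimed = {22}

missing: thr0.a=2 thr0.b=2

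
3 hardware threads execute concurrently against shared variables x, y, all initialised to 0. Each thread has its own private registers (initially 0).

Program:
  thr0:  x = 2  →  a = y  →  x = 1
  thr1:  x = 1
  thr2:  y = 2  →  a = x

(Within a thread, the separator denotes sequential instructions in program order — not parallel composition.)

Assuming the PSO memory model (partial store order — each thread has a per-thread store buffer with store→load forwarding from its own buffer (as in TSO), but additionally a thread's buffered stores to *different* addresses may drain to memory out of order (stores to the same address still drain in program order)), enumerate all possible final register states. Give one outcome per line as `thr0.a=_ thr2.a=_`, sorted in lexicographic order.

outcome vector order: (thr0.a,thr2.a)
|PSO outcomes| = 6

thr0.a=0 thr2.a=0
thr0.a=0 thr2.a=1
thr0.a=0 thr2.a=2
thr0.a=2 thr2.a=0
thr0.a=2 thr2.a=1
thr0.a=2 thr2.a=2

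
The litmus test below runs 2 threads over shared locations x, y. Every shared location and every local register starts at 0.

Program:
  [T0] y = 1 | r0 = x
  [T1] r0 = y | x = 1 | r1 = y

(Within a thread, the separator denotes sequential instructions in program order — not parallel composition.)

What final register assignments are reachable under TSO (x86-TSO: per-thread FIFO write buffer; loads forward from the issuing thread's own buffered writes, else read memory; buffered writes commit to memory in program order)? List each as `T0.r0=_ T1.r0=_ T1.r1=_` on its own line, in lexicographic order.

T0.r0=0 T1.r0=0 T1.r1=0
T0.r0=0 T1.r0=0 T1.r1=1
T0.r0=0 T1.r0=1 T1.r1=1
T0.r0=1 T1.r0=0 T1.r1=0
T0.r0=1 T1.r0=0 T1.r1=1
T0.r0=1 T1.r0=1 T1.r1=1

outcome vector order: (T0.r0,T1.r0,T1.r1)
|TSO outcomes| = 6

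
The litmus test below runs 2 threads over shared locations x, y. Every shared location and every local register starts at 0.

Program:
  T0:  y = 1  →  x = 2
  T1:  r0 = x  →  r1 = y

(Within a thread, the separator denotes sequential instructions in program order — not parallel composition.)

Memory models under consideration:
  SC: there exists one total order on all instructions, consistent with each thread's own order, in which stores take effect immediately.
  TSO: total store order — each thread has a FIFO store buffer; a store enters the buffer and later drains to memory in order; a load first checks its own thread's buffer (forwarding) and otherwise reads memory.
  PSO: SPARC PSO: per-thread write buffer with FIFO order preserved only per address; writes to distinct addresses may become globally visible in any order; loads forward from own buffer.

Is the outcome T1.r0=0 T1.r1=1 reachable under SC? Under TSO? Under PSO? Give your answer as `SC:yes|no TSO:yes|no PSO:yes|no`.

SC:yes TSO:yes PSO:yes

outcome vector order: (T1.r0,T1.r1)
[SC] allowed = {00; 01; 21}
[TSO] allowed = {00; 01; 21}
[PSO] allowed = {00; 01; 20; 21}
target 01 ∈ {SC,TSO,PSO}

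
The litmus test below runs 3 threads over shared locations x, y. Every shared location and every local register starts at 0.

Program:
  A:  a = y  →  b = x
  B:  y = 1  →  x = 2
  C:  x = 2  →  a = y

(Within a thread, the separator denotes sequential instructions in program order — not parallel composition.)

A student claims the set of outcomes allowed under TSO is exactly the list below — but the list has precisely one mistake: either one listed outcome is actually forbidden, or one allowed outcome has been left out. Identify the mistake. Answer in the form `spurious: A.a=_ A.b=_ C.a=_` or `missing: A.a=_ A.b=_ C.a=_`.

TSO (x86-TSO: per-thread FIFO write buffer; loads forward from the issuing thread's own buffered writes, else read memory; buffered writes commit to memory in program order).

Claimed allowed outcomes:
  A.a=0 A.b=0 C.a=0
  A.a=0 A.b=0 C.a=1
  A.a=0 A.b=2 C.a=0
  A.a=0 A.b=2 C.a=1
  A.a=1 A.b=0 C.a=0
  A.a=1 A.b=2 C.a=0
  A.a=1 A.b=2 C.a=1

missing: A.a=1 A.b=0 C.a=1

outcome vector order: (A.a,A.b,C.a)
[TSO] allowed = {0/0/0; 0/0/1; 0/2/0; 0/2/1; 1/0/0; 1/0/1; 1/2/0; 1/2/1}
TSO∖claimed = {1/0/1}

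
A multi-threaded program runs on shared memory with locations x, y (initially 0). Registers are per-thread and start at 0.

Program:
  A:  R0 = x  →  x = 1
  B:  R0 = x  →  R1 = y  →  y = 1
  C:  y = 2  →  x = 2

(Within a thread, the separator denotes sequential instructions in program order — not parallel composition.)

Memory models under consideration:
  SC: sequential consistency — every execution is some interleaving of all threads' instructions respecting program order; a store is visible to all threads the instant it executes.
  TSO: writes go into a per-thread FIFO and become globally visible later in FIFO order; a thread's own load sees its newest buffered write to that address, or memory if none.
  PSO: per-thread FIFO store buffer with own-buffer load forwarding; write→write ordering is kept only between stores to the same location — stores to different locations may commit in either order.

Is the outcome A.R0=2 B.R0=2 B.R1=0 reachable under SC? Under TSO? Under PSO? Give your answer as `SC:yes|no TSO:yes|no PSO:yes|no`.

outcome vector order: (A.R0,B.R0,B.R1)
under SC → (0,0,0), (0,0,2), (0,1,0), (0,1,2), (0,2,2), (2,0,0), (2,0,2), (2,1,2), (2,2,2)
under TSO → (0,0,0), (0,0,2), (0,1,0), (0,1,2), (0,2,2), (2,0,0), (2,0,2), (2,1,2), (2,2,2)
under PSO → (0,0,0), (0,0,2), (0,1,0), (0,1,2), (0,2,0), (0,2,2), (2,0,0), (2,0,2), (2,1,0), (2,1,2), (2,2,0), (2,2,2)
target (2,2,0) ∈ {PSO}

SC:no TSO:no PSO:yes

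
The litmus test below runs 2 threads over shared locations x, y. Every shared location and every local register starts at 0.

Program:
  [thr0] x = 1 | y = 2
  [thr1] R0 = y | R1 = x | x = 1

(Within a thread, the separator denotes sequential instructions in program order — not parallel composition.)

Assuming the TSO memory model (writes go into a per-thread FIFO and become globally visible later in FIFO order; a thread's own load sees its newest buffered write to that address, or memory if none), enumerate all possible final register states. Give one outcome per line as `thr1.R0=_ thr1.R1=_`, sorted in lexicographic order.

thr1.R0=0 thr1.R1=0
thr1.R0=0 thr1.R1=1
thr1.R0=2 thr1.R1=1

outcome vector order: (thr1.R0,thr1.R1)
|TSO outcomes| = 3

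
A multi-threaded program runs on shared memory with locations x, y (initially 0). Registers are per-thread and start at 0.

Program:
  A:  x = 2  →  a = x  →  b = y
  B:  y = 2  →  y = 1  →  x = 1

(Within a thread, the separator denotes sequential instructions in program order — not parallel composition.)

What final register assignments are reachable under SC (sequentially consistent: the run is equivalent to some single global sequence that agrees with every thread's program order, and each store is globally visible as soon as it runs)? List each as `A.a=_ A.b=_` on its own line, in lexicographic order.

A.a=1 A.b=1
A.a=2 A.b=0
A.a=2 A.b=1
A.a=2 A.b=2

outcome vector order: (A.a,A.b)
|SC outcomes| = 4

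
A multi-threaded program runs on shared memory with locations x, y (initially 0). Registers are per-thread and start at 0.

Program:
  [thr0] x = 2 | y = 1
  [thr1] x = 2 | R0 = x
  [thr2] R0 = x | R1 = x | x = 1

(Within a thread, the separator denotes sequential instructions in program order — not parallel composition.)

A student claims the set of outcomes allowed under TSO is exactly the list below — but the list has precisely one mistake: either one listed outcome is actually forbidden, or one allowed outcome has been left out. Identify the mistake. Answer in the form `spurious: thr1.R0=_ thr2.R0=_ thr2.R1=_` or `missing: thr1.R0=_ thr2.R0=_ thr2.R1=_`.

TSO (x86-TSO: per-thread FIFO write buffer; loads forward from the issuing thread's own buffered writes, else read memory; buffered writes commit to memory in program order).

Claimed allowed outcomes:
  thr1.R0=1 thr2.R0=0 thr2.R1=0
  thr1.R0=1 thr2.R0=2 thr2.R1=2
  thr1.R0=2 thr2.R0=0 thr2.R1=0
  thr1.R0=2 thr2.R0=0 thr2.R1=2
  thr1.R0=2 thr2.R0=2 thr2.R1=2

missing: thr1.R0=1 thr2.R0=0 thr2.R1=2

outcome vector order: (thr1.R0,thr2.R0,thr2.R1)
[TSO] allowed = {1/0/0; 1/0/2; 1/2/2; 2/0/0; 2/0/2; 2/2/2}
TSO∖claimed = {1/0/2}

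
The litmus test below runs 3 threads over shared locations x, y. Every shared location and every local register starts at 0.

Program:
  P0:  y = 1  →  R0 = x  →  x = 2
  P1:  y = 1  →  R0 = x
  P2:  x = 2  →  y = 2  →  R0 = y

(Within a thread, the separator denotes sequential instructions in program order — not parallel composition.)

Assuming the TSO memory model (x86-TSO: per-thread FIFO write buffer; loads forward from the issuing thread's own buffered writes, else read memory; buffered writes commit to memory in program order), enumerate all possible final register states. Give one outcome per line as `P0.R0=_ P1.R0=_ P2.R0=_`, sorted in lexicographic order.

P0.R0=0 P1.R0=0 P2.R0=1
P0.R0=0 P1.R0=0 P2.R0=2
P0.R0=0 P1.R0=2 P2.R0=1
P0.R0=0 P1.R0=2 P2.R0=2
P0.R0=2 P1.R0=0 P2.R0=1
P0.R0=2 P1.R0=0 P2.R0=2
P0.R0=2 P1.R0=2 P2.R0=1
P0.R0=2 P1.R0=2 P2.R0=2

outcome vector order: (P0.R0,P1.R0,P2.R0)
|TSO outcomes| = 8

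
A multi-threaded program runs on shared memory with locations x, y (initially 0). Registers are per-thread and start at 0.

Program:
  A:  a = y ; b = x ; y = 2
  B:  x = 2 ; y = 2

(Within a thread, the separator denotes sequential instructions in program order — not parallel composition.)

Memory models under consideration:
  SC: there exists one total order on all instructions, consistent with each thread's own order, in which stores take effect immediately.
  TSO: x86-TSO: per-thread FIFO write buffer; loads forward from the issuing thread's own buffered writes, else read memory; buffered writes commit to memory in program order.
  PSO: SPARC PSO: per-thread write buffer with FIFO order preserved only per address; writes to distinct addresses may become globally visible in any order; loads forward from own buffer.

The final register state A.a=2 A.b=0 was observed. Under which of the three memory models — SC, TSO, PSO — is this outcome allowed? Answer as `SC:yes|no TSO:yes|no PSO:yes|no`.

SC:no TSO:no PSO:yes

outcome vector order: (A.a,A.b)
under SC → 00 02 22
under TSO → 00 02 22
under PSO → 00 02 20 22
target 20 ∈ {PSO}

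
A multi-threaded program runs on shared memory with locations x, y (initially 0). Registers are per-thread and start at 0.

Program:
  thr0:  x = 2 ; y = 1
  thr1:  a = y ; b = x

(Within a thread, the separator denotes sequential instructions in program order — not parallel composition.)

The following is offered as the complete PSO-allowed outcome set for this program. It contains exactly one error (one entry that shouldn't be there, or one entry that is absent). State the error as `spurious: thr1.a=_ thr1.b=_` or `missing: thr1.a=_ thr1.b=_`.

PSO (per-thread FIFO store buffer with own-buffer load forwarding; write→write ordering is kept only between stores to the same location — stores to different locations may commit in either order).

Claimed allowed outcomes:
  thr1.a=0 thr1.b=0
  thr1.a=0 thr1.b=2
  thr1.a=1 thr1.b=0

missing: thr1.a=1 thr1.b=2

outcome vector order: (thr1.a,thr1.b)
PSO: 4 outcomes — {(0,0), (0,2), (1,0), (1,2)}
PSO∖claimed = {(1,2)}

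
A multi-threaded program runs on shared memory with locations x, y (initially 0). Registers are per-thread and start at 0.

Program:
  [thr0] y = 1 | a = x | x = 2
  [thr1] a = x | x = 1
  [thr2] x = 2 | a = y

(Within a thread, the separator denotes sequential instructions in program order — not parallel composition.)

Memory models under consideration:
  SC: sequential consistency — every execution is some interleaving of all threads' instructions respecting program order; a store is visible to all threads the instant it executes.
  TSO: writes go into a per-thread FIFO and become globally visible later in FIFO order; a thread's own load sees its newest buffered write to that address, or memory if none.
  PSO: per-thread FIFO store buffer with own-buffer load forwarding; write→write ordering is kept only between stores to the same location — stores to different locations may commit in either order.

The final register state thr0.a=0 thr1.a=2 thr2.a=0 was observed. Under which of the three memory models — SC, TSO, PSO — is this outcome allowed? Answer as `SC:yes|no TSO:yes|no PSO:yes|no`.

SC:no TSO:yes PSO:yes

outcome vector order: (thr0.a,thr1.a,thr2.a)
[SC] allowed = {001, 021, 100, 101, 120, 121, 200, 201, 220, 221}
[TSO] allowed = {000, 001, 020, 021, 100, 101, 120, 121, 200, 201, 220, 221}
[PSO] allowed = {000, 001, 020, 021, 100, 101, 120, 121, 200, 201, 220, 221}
target 020 ∈ {TSO,PSO}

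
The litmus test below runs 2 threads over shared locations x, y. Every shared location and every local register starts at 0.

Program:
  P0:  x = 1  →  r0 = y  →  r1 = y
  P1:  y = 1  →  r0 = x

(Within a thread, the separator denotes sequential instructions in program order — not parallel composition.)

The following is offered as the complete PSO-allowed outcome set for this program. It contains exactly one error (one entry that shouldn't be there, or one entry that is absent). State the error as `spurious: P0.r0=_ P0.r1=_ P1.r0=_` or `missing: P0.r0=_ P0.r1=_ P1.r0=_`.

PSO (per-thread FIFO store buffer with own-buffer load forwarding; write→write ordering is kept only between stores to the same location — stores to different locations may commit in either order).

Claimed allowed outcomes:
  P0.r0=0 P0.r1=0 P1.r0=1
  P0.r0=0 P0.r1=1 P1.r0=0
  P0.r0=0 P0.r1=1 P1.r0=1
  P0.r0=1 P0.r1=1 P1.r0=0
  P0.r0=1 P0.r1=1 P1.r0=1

outcome vector order: (P0.r0,P0.r1,P1.r0)
PSO (6): 0/0/0; 0/0/1; 0/1/0; 0/1/1; 1/1/0; 1/1/1
PSO∖claimed = {0/0/0}

missing: P0.r0=0 P0.r1=0 P1.r0=0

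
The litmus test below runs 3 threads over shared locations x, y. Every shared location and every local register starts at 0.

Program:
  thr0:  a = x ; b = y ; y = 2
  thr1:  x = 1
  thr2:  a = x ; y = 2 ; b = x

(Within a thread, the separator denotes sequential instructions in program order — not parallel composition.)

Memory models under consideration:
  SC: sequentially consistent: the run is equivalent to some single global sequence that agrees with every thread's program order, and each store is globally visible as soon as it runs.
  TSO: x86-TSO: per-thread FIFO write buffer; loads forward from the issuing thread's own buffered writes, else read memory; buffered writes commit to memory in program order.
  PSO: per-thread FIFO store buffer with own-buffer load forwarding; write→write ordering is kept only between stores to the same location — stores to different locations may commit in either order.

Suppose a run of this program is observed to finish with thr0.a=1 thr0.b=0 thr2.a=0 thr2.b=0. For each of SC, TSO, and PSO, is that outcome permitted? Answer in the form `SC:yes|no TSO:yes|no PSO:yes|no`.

outcome vector order: (thr0.a,thr0.b,thr2.a,thr2.b)
SC (11): 0000, 0001, 0011, 0200, 0201, 0211, 1001, 1011, 1200, 1201, 1211
TSO (12): 0000, 0001, 0011, 0200, 0201, 0211, 1000, 1001, 1011, 1200, 1201, 1211
PSO (12): 0000, 0001, 0011, 0200, 0201, 0211, 1000, 1001, 1011, 1200, 1201, 1211
target 1000 ∈ {TSO,PSO}

SC:no TSO:yes PSO:yes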